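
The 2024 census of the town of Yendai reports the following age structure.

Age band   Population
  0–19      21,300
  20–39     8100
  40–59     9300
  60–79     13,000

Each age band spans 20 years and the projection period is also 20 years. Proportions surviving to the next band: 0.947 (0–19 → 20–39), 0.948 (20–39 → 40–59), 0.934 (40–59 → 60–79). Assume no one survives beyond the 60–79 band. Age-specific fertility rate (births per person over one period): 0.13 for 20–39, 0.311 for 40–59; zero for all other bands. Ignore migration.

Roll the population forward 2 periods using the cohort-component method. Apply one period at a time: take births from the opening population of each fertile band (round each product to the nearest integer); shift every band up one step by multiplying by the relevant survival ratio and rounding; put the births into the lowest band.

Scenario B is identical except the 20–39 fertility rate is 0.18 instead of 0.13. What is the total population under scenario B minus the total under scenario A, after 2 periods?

1392

Period 1:
Births: 8100 × 0.13 = 1053  |  9300 × 0.311 = 2892 → total 3945
20–39: 21300 × 0.947 = 20171
40–59: 8100 × 0.948 = 7679
60–79: 9300 × 0.934 = 8686
End of period: [3945, 20171, 7679, 8686]
Period 2:
Births: 20171 × 0.13 = 2622  |  7679 × 0.311 = 2388 → total 5010
20–39: 3945 × 0.947 = 3736
40–59: 20171 × 0.948 = 19122
60–79: 7679 × 0.934 = 7172
End of period: [5010, 3736, 19122, 7172]
Scenario A total after 2 periods: 35040
Scenario B projection —
Period 1:
Births: 8100 × 0.18 = 1458  |  9300 × 0.311 = 2892 → total 4350
20–39: 21300 × 0.947 = 20171
40–59: 8100 × 0.948 = 7679
60–79: 9300 × 0.934 = 8686
End of period: [4350, 20171, 7679, 8686]
Period 2:
Births: 20171 × 0.18 = 3631  |  7679 × 0.311 = 2388 → total 6019
20–39: 4350 × 0.947 = 4119
40–59: 20171 × 0.948 = 19122
60–79: 7679 × 0.934 = 7172
End of period: [6019, 4119, 19122, 7172]
Scenario B total after 2 periods: 36432
Difference B − A = 36432 − 35040 = 1392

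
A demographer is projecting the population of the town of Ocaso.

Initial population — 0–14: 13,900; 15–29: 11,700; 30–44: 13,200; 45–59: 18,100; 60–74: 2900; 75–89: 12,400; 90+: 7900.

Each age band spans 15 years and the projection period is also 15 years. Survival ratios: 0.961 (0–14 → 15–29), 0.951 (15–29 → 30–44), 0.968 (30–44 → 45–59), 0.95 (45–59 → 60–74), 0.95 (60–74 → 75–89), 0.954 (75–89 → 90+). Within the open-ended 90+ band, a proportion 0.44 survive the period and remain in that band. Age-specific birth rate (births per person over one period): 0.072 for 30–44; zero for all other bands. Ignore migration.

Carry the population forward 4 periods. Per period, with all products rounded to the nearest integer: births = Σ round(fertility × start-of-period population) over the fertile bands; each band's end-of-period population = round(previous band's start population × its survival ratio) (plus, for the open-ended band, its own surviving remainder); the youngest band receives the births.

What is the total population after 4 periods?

43587

Let band 1 be 0–14 through band 7 = 90+.
Period 1.
Births: 13200 × 0.072 = 950
Band 2: 13900 × 0.961 = 13358
Band 3: 11700 × 0.951 = 11127
Band 4: 13200 × 0.968 = 12778
Band 5: 18100 × 0.95 = 17195
Band 6: 2900 × 0.95 = 2755
Band 7: 12400 × 0.954 + 7900 × 0.44 = 11830 + 3476 = 15306
→ [950, 13358, 11127, 12778, 17195, 2755, 15306]
Period 2.
Births: 11127 × 0.072 = 801
Band 2: 950 × 0.961 = 913
Band 3: 13358 × 0.951 = 12703
Band 4: 11127 × 0.968 = 10771
Band 5: 12778 × 0.95 = 12139
Band 6: 17195 × 0.95 = 16335
Band 7: 2755 × 0.954 + 15306 × 0.44 = 2628 + 6735 = 9363
→ [801, 913, 12703, 10771, 12139, 16335, 9363]
Period 3.
Births: 12703 × 0.072 = 915
Band 2: 801 × 0.961 = 770
Band 3: 913 × 0.951 = 868
Band 4: 12703 × 0.968 = 12297
Band 5: 10771 × 0.95 = 10232
Band 6: 12139 × 0.95 = 11532
Band 7: 16335 × 0.954 + 9363 × 0.44 = 15584 + 4120 = 19704
→ [915, 770, 868, 12297, 10232, 11532, 19704]
Period 4.
Births: 868 × 0.072 = 62
Band 2: 915 × 0.961 = 879
Band 3: 770 × 0.951 = 732
Band 4: 868 × 0.968 = 840
Band 5: 12297 × 0.95 = 11682
Band 6: 10232 × 0.95 = 9720
Band 7: 11532 × 0.954 + 19704 × 0.44 = 11002 + 8670 = 19672
→ [62, 879, 732, 840, 11682, 9720, 19672]
Total after period 4: 62 + 879 + 732 + 840 + 11682 + 9720 + 19672 = 43587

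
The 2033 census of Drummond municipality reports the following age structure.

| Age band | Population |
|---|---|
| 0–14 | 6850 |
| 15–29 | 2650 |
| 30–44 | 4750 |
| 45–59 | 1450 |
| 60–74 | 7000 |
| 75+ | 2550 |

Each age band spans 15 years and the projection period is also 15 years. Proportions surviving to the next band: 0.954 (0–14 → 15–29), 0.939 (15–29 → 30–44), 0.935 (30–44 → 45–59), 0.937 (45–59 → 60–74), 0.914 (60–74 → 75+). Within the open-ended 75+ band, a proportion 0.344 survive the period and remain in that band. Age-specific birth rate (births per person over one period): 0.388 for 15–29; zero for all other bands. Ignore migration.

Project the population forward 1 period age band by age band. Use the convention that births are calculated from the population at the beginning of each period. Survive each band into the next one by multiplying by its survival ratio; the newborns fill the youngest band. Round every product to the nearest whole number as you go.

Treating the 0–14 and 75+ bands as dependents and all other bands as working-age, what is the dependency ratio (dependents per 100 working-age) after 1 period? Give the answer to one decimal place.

56.0

After projecting period 1:
Births: 2650 × 0.388 = 1028
15–29: 6850 × 0.954 = 6535
30–44: 2650 × 0.939 = 2488
45–59: 4750 × 0.935 = 4441
60–74: 1450 × 0.937 = 1359
75+: 7000 × 0.914 + 2550 × 0.344 = 6398 + 877 = 7275
Population now: 0–14=1028, 15–29=6535, 30–44=2488, 45–59=4441, 60–74=1359, 75+=7275
Dependents (band 0–14 + band 75+) = 1028 + 7275 = 8303; working-age = 14823; ratio = 8303/14823 × 100 = 56.0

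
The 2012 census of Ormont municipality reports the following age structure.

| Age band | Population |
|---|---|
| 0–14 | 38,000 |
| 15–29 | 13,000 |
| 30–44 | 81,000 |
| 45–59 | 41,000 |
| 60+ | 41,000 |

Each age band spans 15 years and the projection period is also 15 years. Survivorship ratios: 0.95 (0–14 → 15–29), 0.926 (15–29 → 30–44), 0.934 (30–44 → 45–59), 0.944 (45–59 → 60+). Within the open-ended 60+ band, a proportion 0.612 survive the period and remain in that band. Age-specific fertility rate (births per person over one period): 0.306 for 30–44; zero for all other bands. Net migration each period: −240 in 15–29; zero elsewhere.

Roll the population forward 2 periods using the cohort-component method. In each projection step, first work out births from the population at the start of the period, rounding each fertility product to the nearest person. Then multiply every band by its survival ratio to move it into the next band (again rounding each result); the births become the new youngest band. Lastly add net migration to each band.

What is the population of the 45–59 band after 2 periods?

[period 1]
Births: 81000 * 0.306 = 24786
15–29: 38000 * 0.95 = 36100
30–44: 13000 * 0.926 = 12038
45–59: 81000 * 0.934 = 75654
60+: 41000 * 0.944 + 41000 * 0.612 = 38704 + 25092 = 63796
Net migration: 15–29 − 240 → 35860
End of period: [24786, 35860, 12038, 75654, 63796]
[period 2]
Births: 12038 * 0.306 = 3684
15–29: 24786 * 0.95 = 23547
30–44: 35860 * 0.926 = 33206
45–59: 12038 * 0.934 = 11243
60+: 75654 * 0.944 + 63796 * 0.612 = 71417 + 39043 = 110460
Net migration: 15–29 − 240 → 23307
End of period: [3684, 23307, 33206, 11243, 110460]

11243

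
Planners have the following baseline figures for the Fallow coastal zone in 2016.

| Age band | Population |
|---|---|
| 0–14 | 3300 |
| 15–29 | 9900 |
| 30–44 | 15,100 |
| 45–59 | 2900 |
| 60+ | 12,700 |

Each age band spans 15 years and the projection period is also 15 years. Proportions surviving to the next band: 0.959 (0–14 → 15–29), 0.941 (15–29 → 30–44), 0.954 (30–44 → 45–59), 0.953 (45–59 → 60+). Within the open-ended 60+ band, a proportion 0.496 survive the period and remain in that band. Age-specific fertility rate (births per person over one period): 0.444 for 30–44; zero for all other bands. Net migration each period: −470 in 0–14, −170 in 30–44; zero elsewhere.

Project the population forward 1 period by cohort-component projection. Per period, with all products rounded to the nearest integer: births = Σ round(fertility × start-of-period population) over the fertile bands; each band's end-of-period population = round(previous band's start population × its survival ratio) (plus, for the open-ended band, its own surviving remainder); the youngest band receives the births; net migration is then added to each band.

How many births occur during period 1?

— Period 1 —
Births: 15100 × 0.444 = 6704
15–29: 3300 × 0.959 = 3165
30–44: 9900 × 0.941 = 9316
45–59: 15100 × 0.954 = 14405
60+: 2900 × 0.953 + 12700 × 0.496 = 2764 + 6299 = 9063
Net migration: 0–14 − 470 → 6234; 30–44 − 170 → 9146
Giving 6234 / 3165 / 9146 / 14405 / 9063.

6704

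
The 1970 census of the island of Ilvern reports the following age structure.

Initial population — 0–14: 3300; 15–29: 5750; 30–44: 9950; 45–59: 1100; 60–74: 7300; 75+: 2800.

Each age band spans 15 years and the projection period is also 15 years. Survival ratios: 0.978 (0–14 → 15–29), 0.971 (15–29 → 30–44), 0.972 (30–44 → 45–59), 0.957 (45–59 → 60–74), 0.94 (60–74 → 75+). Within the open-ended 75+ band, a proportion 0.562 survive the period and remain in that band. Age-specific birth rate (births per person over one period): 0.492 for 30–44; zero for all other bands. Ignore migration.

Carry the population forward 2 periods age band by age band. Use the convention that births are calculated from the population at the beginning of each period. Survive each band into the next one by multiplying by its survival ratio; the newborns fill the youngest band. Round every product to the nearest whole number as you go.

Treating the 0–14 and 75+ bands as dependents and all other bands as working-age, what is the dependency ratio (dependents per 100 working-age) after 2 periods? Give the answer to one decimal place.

37.5

Period 1.
Births: 9950 × 0.492 = 4895
15–29: 3300 × 0.978 = 3227
30–44: 5750 × 0.971 = 5583
45–59: 9950 × 0.972 = 9671
60–74: 1100 × 0.957 = 1053
75+: 7300 × 0.94 + 2800 × 0.562 = 6862 + 1574 = 8436
Population now: 0–14=4895, 15–29=3227, 30–44=5583, 45–59=9671, 60–74=1053, 75+=8436
Period 2.
Births: 5583 × 0.492 = 2747
15–29: 4895 × 0.978 = 4787
30–44: 3227 × 0.971 = 3133
45–59: 5583 × 0.972 = 5427
60–74: 9671 × 0.957 = 9255
75+: 1053 × 0.94 + 8436 × 0.562 = 990 + 4741 = 5731
Population now: 0–14=2747, 15–29=4787, 30–44=3133, 45–59=5427, 60–74=9255, 75+=5731
Dependents (band 0–14 + band 75+) = 2747 + 5731 = 8478; working-age = 22602; ratio = 8478/22602 × 100 = 37.5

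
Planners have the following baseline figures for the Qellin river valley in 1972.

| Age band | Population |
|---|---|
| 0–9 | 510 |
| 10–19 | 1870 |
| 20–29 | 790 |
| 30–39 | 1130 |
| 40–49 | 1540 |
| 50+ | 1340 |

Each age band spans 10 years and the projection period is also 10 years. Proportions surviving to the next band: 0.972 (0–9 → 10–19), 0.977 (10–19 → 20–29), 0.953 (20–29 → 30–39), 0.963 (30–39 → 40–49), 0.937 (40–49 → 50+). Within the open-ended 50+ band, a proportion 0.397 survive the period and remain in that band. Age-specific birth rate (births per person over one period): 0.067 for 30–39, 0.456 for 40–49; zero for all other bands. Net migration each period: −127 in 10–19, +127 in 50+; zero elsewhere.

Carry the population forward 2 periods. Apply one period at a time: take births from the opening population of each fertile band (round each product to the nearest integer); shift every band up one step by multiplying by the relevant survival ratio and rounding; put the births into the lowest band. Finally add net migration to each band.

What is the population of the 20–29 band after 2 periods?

(Bands numbered youngest = 1 to oldest = 6.)
— Period 1 —
Births: 1130 × 0.067 = 76  |  1540 × 0.456 = 702 → 778
Band 2: 510 × 0.972 = 496
Band 3: 1870 × 0.977 = 1827
Band 4: 790 × 0.953 = 753
Band 5: 1130 × 0.963 = 1088
Band 6: 1540 × 0.937 + 1340 × 0.397 = 1443 + 532 = 1975
Net migration: Band 2 − 127 → 369; Band 6 + 127 → 2102
End of period: [778, 369, 1827, 753, 1088, 2102]
— Period 2 —
Births: 753 × 0.067 = 50  |  1088 × 0.456 = 496 → 546
Band 2: 778 × 0.972 = 756
Band 3: 369 × 0.977 = 361
Band 4: 1827 × 0.953 = 1741
Band 5: 753 × 0.963 = 725
Band 6: 1088 × 0.937 + 2102 × 0.397 = 1019 + 834 = 1853
Net migration: Band 2 − 127 → 629; Band 6 + 127 → 1980
End of period: [546, 629, 361, 1741, 725, 1980]

361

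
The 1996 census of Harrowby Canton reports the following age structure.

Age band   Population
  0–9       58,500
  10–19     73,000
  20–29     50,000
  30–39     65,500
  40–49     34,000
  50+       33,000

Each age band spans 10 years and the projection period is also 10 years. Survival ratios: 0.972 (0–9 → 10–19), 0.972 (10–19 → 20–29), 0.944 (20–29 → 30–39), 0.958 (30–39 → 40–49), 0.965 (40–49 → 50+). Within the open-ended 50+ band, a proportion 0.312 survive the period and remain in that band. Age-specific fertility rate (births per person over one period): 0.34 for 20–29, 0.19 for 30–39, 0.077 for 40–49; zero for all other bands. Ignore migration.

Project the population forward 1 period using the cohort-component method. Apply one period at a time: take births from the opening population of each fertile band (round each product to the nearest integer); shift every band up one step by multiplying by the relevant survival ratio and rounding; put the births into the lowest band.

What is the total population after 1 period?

After projecting period 1:
Births: 50000 × 0.34 = 17000 ; 65500 × 0.19 = 12445 ; 34000 × 0.077 = 2618 → 32063
10–19: 58500 × 0.972 = 56862
20–29: 73000 × 0.972 = 70956
30–39: 50000 × 0.944 = 47200
40–49: 65500 × 0.958 = 62749
50+: 34000 × 0.965 + 33000 × 0.312 = 32810 + 10296 = 43106
→ [32063, 56862, 70956, 47200, 62749, 43106]
Total after period 1: 32063 + 56862 + 70956 + 47200 + 62749 + 43106 = 312936

312936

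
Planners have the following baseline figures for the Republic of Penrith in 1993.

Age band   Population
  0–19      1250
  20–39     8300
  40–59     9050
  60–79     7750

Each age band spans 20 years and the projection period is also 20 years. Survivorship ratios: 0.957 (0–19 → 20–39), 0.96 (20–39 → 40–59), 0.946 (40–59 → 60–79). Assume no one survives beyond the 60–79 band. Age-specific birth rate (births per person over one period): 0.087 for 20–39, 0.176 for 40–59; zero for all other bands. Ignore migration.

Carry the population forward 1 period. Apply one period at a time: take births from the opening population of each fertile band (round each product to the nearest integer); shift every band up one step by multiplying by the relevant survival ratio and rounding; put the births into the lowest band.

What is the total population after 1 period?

20040

(Groups numbered youngest = 1 to oldest = 4.)
— Period 1 —
Births: 8300 * 0.087 = 722 ; 9050 * 0.176 = 1593 ⇒ total 2315
Group 2: 1250 * 0.957 = 1196
Group 3: 8300 * 0.96 = 7968
Group 4: 9050 * 0.946 = 8561
Giving 2315 / 1196 / 7968 / 8561.
Total after period 1: 2315 + 1196 + 7968 + 8561 = 20040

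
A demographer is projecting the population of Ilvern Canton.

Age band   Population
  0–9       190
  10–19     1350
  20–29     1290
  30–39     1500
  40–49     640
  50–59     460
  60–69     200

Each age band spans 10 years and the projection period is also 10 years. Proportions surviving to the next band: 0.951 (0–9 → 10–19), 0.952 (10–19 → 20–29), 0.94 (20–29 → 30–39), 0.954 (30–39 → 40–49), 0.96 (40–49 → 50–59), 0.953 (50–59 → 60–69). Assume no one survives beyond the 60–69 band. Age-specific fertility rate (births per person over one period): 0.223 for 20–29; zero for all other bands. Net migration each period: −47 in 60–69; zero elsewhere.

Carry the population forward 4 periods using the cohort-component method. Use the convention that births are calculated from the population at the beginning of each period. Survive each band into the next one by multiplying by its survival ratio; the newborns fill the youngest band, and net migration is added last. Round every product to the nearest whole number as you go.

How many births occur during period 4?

Call the groups 1 to 7, youngest first.
— Period 1 —
Births: 1290 * 0.223 = 288
Group 2: 190 * 0.951 = 181
Group 3: 1350 * 0.952 = 1285
Group 4: 1290 * 0.94 = 1213
Group 5: 1500 * 0.954 = 1431
Group 6: 640 * 0.96 = 614
Group 7: 460 * 0.953 = 438
Net migration: Group 7 − 47 → 391
Population now: 0–9=288, 10–19=181, 20–29=1285, 30–39=1213, 40–49=1431, 50–59=614, 60–69=391
— Period 2 —
Births: 1285 * 0.223 = 287
Group 2: 288 * 0.951 = 274
Group 3: 181 * 0.952 = 172
Group 4: 1285 * 0.94 = 1208
Group 5: 1213 * 0.954 = 1157
Group 6: 1431 * 0.96 = 1374
Group 7: 614 * 0.953 = 585
Net migration: Group 7 − 47 → 538
Population now: 0–9=287, 10–19=274, 20–29=172, 30–39=1208, 40–49=1157, 50–59=1374, 60–69=538
— Period 3 —
Births: 172 * 0.223 = 38
Group 2: 287 * 0.951 = 273
Group 3: 274 * 0.952 = 261
Group 4: 172 * 0.94 = 162
Group 5: 1208 * 0.954 = 1152
Group 6: 1157 * 0.96 = 1111
Group 7: 1374 * 0.953 = 1309
Net migration: Group 7 − 47 → 1262
Population now: 0–9=38, 10–19=273, 20–29=261, 30–39=162, 40–49=1152, 50–59=1111, 60–69=1262
— Period 4 —
Births: 261 * 0.223 = 58
Group 2: 38 * 0.951 = 36
Group 3: 273 * 0.952 = 260
Group 4: 261 * 0.94 = 245
Group 5: 162 * 0.954 = 155
Group 6: 1152 * 0.96 = 1106
Group 7: 1111 * 0.953 = 1059
Net migration: Group 7 − 47 → 1012
Population now: 0–9=58, 10–19=36, 20–29=260, 30–39=245, 40–49=155, 50–59=1106, 60–69=1012

58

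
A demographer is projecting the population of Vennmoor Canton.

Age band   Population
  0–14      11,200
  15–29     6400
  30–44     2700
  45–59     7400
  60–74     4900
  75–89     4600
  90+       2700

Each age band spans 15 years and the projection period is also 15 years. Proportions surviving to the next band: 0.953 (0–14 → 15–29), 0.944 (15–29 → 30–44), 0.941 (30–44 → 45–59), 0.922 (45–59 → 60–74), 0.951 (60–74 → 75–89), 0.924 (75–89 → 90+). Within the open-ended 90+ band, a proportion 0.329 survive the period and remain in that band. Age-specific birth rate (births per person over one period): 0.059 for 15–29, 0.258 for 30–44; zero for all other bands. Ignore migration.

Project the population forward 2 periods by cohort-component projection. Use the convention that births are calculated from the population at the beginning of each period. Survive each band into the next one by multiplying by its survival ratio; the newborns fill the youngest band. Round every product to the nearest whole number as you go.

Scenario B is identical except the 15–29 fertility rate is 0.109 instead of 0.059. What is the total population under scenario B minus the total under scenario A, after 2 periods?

838

— Period 1 —
Births: 6400 * 0.059 = 378 ; 2700 * 0.258 = 697 → 1075
15–29: 11200 * 0.953 = 10674
30–44: 6400 * 0.944 = 6042
45–59: 2700 * 0.941 = 2541
60–74: 7400 * 0.922 = 6823
75–89: 4900 * 0.951 = 4660
90+: 4600 * 0.924 + 2700 * 0.329 = 4250 + 888 = 5138
End of period: [1075, 10674, 6042, 2541, 6823, 4660, 5138]
— Period 2 —
Births: 10674 * 0.059 = 630 ; 6042 * 0.258 = 1559 → 2189
15–29: 1075 * 0.953 = 1024
30–44: 10674 * 0.944 = 10076
45–59: 6042 * 0.941 = 5686
60–74: 2541 * 0.922 = 2343
75–89: 6823 * 0.951 = 6489
90+: 4660 * 0.924 + 5138 * 0.329 = 4306 + 1690 = 5996
End of period: [2189, 1024, 10076, 5686, 2343, 6489, 5996]
Scenario A total after 2 periods: 33803
Scenario B projection —
— Period 1 —
Births: 6400 * 0.109 = 698 ; 2700 * 0.258 = 697 → 1395
15–29: 11200 * 0.953 = 10674
30–44: 6400 * 0.944 = 6042
45–59: 2700 * 0.941 = 2541
60–74: 7400 * 0.922 = 6823
75–89: 4900 * 0.951 = 4660
90+: 4600 * 0.924 + 2700 * 0.329 = 4250 + 888 = 5138
End of period: [1395, 10674, 6042, 2541, 6823, 4660, 5138]
— Period 2 —
Births: 10674 * 0.109 = 1163 ; 6042 * 0.258 = 1559 → 2722
15–29: 1395 * 0.953 = 1329
30–44: 10674 * 0.944 = 10076
45–59: 6042 * 0.941 = 5686
60–74: 2541 * 0.922 = 2343
75–89: 6823 * 0.951 = 6489
90+: 4660 * 0.924 + 5138 * 0.329 = 4306 + 1690 = 5996
End of period: [2722, 1329, 10076, 5686, 2343, 6489, 5996]
Scenario B total after 2 periods: 34641
Difference B − A = 34641 − 33803 = 838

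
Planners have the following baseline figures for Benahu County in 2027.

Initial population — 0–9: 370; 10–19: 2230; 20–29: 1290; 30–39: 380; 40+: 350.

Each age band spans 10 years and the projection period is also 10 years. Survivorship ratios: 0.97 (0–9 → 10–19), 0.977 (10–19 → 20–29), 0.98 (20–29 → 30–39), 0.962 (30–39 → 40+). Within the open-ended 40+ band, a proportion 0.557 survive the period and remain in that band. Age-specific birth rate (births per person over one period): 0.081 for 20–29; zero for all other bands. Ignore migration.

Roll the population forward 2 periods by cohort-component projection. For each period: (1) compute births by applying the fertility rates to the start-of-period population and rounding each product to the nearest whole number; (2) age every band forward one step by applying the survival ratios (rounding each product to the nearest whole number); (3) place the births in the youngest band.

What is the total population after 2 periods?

4291

Call the bands 1 to 5, youngest first.
[period 1]
Births: 1290 * 0.081 = 104
Band 2: 370 * 0.97 = 359
Band 3: 2230 * 0.977 = 2179
Band 4: 1290 * 0.98 = 1264
Band 5: 380 * 0.962 + 350 * 0.557 = 366 + 195 = 561
Giving 104 / 359 / 2179 / 1264 / 561.
[period 2]
Births: 2179 * 0.081 = 176
Band 2: 104 * 0.97 = 101
Band 3: 359 * 0.977 = 351
Band 4: 2179 * 0.98 = 2135
Band 5: 1264 * 0.962 + 561 * 0.557 = 1216 + 312 = 1528
Giving 176 / 101 / 351 / 2135 / 1528.
Total after period 2: 176 + 101 + 351 + 2135 + 1528 = 4291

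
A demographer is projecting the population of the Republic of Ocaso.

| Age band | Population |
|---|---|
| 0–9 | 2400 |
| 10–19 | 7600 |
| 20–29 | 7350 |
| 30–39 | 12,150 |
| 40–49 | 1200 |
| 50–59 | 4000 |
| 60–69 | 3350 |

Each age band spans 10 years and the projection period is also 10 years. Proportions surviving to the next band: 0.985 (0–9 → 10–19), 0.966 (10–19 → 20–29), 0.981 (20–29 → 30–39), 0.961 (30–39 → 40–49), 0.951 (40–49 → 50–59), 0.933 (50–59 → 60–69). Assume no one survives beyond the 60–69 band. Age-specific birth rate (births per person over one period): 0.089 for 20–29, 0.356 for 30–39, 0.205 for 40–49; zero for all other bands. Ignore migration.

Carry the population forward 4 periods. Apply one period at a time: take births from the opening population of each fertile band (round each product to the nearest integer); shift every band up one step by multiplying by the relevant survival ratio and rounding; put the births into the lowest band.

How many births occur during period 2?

5614

Call the groups 1 to 7, youngest first.
— Period 1 —
Births: 7350 × 0.089 = 654 ; 12150 × 0.356 = 4325 ; 1200 × 0.205 = 246 — total 5225
Group 2: 2400 × 0.985 = 2364
Group 3: 7600 × 0.966 = 7342
Group 4: 7350 × 0.981 = 7210
Group 5: 12150 × 0.961 = 11676
Group 6: 1200 × 0.951 = 1141
Group 7: 4000 × 0.933 = 3732
Population now: 0–9=5225, 10–19=2364, 20–29=7342, 30–39=7210, 40–49=11676, 50–59=1141, 60–69=3732
— Period 2 —
Births: 7342 × 0.089 = 653 ; 7210 × 0.356 = 2567 ; 11676 × 0.205 = 2394 — total 5614
Group 2: 5225 × 0.985 = 5147
Group 3: 2364 × 0.966 = 2284
Group 4: 7342 × 0.981 = 7203
Group 5: 7210 × 0.961 = 6929
Group 6: 11676 × 0.951 = 11104
Group 7: 1141 × 0.933 = 1065
Population now: 0–9=5614, 10–19=5147, 20–29=2284, 30–39=7203, 40–49=6929, 50–59=11104, 60–69=1065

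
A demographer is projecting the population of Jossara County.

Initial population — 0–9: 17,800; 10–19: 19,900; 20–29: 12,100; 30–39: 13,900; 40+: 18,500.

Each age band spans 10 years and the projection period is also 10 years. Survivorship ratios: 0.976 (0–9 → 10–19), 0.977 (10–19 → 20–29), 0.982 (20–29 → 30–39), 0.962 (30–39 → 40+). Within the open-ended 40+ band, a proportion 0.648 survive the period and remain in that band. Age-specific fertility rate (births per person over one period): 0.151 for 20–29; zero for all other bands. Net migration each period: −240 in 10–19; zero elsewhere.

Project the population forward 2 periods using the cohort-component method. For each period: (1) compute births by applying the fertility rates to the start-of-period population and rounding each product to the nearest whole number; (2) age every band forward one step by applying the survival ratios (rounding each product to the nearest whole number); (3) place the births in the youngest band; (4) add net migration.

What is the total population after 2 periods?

After projecting period 1:
Births: 12100 × 0.151 = 1827
10–19: 17800 × 0.976 = 17373
20–29: 19900 × 0.977 = 19442
30–39: 12100 × 0.982 = 11882
40+: 13900 × 0.962 + 18500 × 0.648 = 13372 + 11988 = 25360
Net migration: 10–19 − 240 → 17133
End of period: [1827, 17133, 19442, 11882, 25360]
After projecting period 2:
Births: 19442 × 0.151 = 2936
10–19: 1827 × 0.976 = 1783
20–29: 17133 × 0.977 = 16739
30–39: 19442 × 0.982 = 19092
40+: 11882 × 0.962 + 25360 × 0.648 = 11430 + 16433 = 27863
Net migration: 10–19 − 240 → 1543
End of period: [2936, 1543, 16739, 19092, 27863]
Total after period 2: 2936 + 1543 + 16739 + 19092 + 27863 = 68173

68173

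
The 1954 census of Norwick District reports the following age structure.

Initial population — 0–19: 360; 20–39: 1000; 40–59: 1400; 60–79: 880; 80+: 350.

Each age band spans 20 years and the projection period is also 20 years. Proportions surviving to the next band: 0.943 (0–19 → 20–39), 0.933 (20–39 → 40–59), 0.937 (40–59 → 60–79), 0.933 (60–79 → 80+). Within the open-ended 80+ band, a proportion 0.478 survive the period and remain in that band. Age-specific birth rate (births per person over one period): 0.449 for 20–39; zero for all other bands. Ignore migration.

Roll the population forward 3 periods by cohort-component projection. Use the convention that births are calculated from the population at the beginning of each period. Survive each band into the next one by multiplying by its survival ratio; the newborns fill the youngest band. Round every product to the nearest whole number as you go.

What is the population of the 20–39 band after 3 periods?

Period 1.
Births: 1000 × 0.449 = 449
20–39: 360 × 0.943 = 339
40–59: 1000 × 0.933 = 933
60–79: 1400 × 0.937 = 1312
80+: 880 × 0.933 + 350 × 0.478 = 821 + 167 = 988
End of period: [449, 339, 933, 1312, 988]
Period 2.
Births: 339 × 0.449 = 152
20–39: 449 × 0.943 = 423
40–59: 339 × 0.933 = 316
60–79: 933 × 0.937 = 874
80+: 1312 × 0.933 + 988 × 0.478 = 1224 + 472 = 1696
End of period: [152, 423, 316, 874, 1696]
Period 3.
Births: 423 × 0.449 = 190
20–39: 152 × 0.943 = 143
40–59: 423 × 0.933 = 395
60–79: 316 × 0.937 = 296
80+: 874 × 0.933 + 1696 × 0.478 = 815 + 811 = 1626
End of period: [190, 143, 395, 296, 1626]

143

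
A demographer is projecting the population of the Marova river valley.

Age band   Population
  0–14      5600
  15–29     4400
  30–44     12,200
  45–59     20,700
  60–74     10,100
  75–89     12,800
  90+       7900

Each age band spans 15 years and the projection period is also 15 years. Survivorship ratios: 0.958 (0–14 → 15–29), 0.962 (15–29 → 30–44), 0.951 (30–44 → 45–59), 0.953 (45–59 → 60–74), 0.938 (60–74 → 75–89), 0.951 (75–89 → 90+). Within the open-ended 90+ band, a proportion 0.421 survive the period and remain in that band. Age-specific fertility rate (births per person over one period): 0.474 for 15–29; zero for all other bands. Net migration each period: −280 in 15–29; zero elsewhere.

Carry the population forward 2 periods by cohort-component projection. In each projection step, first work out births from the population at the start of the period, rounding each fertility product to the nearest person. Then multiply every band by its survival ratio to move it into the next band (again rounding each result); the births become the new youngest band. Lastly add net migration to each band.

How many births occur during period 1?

(Groups numbered youngest = 1 to oldest = 7.)
Period 1.
Births: 4400 × 0.474 = 2086
Group 2: 5600 × 0.958 = 5365
Group 3: 4400 × 0.962 = 4233
Group 4: 12200 × 0.951 = 11602
Group 5: 20700 × 0.953 = 19727
Group 6: 10100 × 0.938 = 9474
Group 7: 12800 × 0.951 + 7900 × 0.421 = 12173 + 3326 = 15499
Net migration: Group 2 − 280 → 5085
End of period: [2086, 5085, 4233, 11602, 19727, 9474, 15499]

2086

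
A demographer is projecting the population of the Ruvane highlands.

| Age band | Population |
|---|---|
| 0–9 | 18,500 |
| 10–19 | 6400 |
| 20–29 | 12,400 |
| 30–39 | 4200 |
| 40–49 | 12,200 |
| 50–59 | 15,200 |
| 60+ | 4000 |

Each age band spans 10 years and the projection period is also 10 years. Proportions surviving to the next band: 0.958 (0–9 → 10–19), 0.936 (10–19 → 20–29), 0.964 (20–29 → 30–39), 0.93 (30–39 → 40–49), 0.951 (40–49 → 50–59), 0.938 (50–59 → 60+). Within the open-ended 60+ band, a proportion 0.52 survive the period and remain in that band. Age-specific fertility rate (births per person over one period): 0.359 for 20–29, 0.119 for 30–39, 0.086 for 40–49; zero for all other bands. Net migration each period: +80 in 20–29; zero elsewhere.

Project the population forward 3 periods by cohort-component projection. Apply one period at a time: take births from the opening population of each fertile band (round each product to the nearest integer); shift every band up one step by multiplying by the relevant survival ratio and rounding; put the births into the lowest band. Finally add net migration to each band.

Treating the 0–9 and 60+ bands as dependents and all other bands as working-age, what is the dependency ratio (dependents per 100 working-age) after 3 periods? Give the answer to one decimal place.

Let band 1 be 0–9 through band 7 = 60+.
After projecting period 1:
Births: 12400 × 0.359 = 4452  |  4200 × 0.119 = 500  |  12200 × 0.086 = 1049 — total 6001
Band 2: 18500 × 0.958 = 17723
Band 3: 6400 × 0.936 = 5990
Band 4: 12400 × 0.964 = 11954
Band 5: 4200 × 0.93 = 3906
Band 6: 12200 × 0.951 = 11602
Band 7: 15200 × 0.938 + 4000 × 0.52 = 14258 + 2080 = 16338
Net migration: Band 3 + 80 → 6070
→ [6001, 17723, 6070, 11954, 3906, 11602, 16338]
After projecting period 2:
Births: 6070 × 0.359 = 2179  |  11954 × 0.119 = 1423  |  3906 × 0.086 = 336 — total 3938
Band 2: 6001 × 0.958 = 5749
Band 3: 17723 × 0.936 = 16589
Band 4: 6070 × 0.964 = 5851
Band 5: 11954 × 0.93 = 11117
Band 6: 3906 × 0.951 = 3715
Band 7: 11602 × 0.938 + 16338 × 0.52 = 10883 + 8496 = 19379
Net migration: Band 3 + 80 → 16669
→ [3938, 5749, 16669, 5851, 11117, 3715, 19379]
After projecting period 3:
Births: 16669 × 0.359 = 5984  |  5851 × 0.119 = 696  |  11117 × 0.086 = 956 — total 7636
Band 2: 3938 × 0.958 = 3773
Band 3: 5749 × 0.936 = 5381
Band 4: 16669 × 0.964 = 16069
Band 5: 5851 × 0.93 = 5441
Band 6: 11117 × 0.951 = 10572
Band 7: 3715 × 0.938 + 19379 × 0.52 = 3485 + 10077 = 13562
Net migration: Band 3 + 80 → 5461
→ [7636, 3773, 5461, 16069, 5441, 10572, 13562]
Dependents (band 0–9 + band 60+) = 7636 + 13562 = 21198; working-age = 41316; ratio = 21198/41316 × 100 = 51.3

51.3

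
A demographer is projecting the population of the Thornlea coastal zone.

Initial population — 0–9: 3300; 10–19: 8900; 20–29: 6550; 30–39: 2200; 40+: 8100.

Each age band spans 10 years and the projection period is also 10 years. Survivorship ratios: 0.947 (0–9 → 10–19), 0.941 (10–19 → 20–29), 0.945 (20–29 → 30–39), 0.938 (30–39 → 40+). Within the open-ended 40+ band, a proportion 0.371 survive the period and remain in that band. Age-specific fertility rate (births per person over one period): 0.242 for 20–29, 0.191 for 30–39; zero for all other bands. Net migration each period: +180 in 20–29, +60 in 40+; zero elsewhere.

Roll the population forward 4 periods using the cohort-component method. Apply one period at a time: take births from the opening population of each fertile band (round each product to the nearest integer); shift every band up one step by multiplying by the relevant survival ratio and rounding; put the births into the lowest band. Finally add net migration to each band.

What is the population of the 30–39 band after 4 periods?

1859

Period 1.
Births: 6550 * 0.242 = 1585  |  2200 * 0.191 = 420 — total 2005
10–19: 3300 * 0.947 = 3125
20–29: 8900 * 0.941 = 8375
30–39: 6550 * 0.945 = 6190
40+: 2200 * 0.938 + 8100 * 0.371 = 2064 + 3005 = 5069
Net migration: 20–29 + 180 → 8555; 40+ + 60 → 5129
End of period: [2005, 3125, 8555, 6190, 5129]
Period 2.
Births: 8555 * 0.242 = 2070  |  6190 * 0.191 = 1182 — total 3252
10–19: 2005 * 0.947 = 1899
20–29: 3125 * 0.941 = 2941
30–39: 8555 * 0.945 = 8084
40+: 6190 * 0.938 + 5129 * 0.371 = 5806 + 1903 = 7709
Net migration: 20–29 + 180 → 3121; 40+ + 60 → 7769
End of period: [3252, 1899, 3121, 8084, 7769]
Period 3.
Births: 3121 * 0.242 = 755  |  8084 * 0.191 = 1544 — total 2299
10–19: 3252 * 0.947 = 3080
20–29: 1899 * 0.941 = 1787
30–39: 3121 * 0.945 = 2949
40+: 8084 * 0.938 + 7769 * 0.371 = 7583 + 2882 = 10465
Net migration: 20–29 + 180 → 1967; 40+ + 60 → 10525
End of period: [2299, 3080, 1967, 2949, 10525]
Period 4.
Births: 1967 * 0.242 = 476  |  2949 * 0.191 = 563 — total 1039
10–19: 2299 * 0.947 = 2177
20–29: 3080 * 0.941 = 2898
30–39: 1967 * 0.945 = 1859
40+: 2949 * 0.938 + 10525 * 0.371 = 2766 + 3905 = 6671
Net migration: 20–29 + 180 → 3078; 40+ + 60 → 6731
End of period: [1039, 2177, 3078, 1859, 6731]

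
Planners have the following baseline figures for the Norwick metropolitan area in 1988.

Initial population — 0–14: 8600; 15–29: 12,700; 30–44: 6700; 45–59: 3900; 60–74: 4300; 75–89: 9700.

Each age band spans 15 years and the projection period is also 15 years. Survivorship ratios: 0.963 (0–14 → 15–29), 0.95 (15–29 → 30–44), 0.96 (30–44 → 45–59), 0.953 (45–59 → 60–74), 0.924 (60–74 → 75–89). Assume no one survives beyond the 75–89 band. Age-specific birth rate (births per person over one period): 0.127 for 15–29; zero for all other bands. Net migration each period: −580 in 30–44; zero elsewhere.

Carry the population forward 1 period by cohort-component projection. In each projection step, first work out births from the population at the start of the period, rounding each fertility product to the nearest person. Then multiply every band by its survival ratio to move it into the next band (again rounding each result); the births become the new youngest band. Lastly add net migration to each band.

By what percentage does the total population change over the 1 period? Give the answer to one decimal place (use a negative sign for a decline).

Numbering the groups 1..6 from youngest to oldest:
After projecting period 1:
Births: 12700 × 0.127 = 1613
Group 2: 8600 × 0.963 = 8282
Group 3: 12700 × 0.95 = 12065
Group 4: 6700 × 0.96 = 6432
Group 5: 3900 × 0.953 = 3717
Group 6: 4300 × 0.924 = 3973
Net migration: Group 3 − 580 → 11485
Population now: 0–14=1613, 15–29=8282, 30–44=11485, 45–59=6432, 60–74=3717, 75–89=3973
Total: 45900 → 35502; change = -10398; percentage change = -22.7%

-22.7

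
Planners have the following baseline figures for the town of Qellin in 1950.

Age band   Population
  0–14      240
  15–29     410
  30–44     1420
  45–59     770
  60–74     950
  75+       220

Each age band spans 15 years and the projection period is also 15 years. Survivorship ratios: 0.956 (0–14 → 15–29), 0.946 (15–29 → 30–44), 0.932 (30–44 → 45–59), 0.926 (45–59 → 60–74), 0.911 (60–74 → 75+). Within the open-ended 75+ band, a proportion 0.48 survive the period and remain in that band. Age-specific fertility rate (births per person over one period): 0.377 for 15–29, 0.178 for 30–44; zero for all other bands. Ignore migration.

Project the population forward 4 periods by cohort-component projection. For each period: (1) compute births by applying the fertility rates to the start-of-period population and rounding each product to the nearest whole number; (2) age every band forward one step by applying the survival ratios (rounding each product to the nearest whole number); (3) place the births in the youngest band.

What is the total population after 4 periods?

Period 1.
Births: 410 * 0.377 = 155 ; 1420 * 0.178 = 253 → 408
15–29: 240 * 0.956 = 229
30–44: 410 * 0.946 = 388
45–59: 1420 * 0.932 = 1323
60–74: 770 * 0.926 = 713
75+: 950 * 0.911 + 220 * 0.48 = 865 + 106 = 971
→ [408, 229, 388, 1323, 713, 971]
Period 2.
Births: 229 * 0.377 = 86 ; 388 * 0.178 = 69 → 155
15–29: 408 * 0.956 = 390
30–44: 229 * 0.946 = 217
45–59: 388 * 0.932 = 362
60–74: 1323 * 0.926 = 1225
75+: 713 * 0.911 + 971 * 0.48 = 650 + 466 = 1116
→ [155, 390, 217, 362, 1225, 1116]
Period 3.
Births: 390 * 0.377 = 147 ; 217 * 0.178 = 39 → 186
15–29: 155 * 0.956 = 148
30–44: 390 * 0.946 = 369
45–59: 217 * 0.932 = 202
60–74: 362 * 0.926 = 335
75+: 1225 * 0.911 + 1116 * 0.48 = 1116 + 536 = 1652
→ [186, 148, 369, 202, 335, 1652]
Period 4.
Births: 148 * 0.377 = 56 ; 369 * 0.178 = 66 → 122
15–29: 186 * 0.956 = 178
30–44: 148 * 0.946 = 140
45–59: 369 * 0.932 = 344
60–74: 202 * 0.926 = 187
75+: 335 * 0.911 + 1652 * 0.48 = 305 + 793 = 1098
→ [122, 178, 140, 344, 187, 1098]
Total after period 4: 122 + 178 + 140 + 344 + 187 + 1098 = 2069

2069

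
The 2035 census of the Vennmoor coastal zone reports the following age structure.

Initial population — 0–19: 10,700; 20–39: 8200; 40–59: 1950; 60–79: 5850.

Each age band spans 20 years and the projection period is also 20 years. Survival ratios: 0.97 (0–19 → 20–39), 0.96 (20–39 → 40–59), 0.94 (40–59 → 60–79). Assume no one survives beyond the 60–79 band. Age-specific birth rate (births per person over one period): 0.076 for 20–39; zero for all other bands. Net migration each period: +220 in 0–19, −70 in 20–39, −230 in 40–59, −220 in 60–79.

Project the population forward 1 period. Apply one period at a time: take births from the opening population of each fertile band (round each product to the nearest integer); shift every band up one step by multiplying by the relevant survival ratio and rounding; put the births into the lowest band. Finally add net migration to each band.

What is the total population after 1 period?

20407

[period 1]
Births: 8200 * 0.076 = 623
20–39: 10700 * 0.97 = 10379
40–59: 8200 * 0.96 = 7872
60–79: 1950 * 0.94 = 1833
Net migration: 0–19 + 220 → 843; 20–39 − 70 → 10309; 40–59 − 230 → 7642; 60–79 − 220 → 1613
→ [843, 10309, 7642, 1613]
Total after period 1: 843 + 10309 + 7642 + 1613 = 20407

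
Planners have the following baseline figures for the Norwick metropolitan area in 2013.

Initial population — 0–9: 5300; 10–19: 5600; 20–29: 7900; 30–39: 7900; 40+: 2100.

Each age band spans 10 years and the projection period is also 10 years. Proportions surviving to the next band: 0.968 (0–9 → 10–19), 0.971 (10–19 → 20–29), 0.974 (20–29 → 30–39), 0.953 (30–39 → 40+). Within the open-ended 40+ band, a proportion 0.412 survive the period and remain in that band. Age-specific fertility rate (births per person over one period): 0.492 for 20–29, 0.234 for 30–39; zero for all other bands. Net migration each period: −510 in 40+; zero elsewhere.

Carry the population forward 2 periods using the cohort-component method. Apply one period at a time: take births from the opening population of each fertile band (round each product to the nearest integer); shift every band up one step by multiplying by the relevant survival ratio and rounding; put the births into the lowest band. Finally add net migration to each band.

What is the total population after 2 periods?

[period 1]
Births: 7900 * 0.492 = 3887, 7900 * 0.234 = 1849 ⇒ total 5736
10–19: 5300 * 0.968 = 5130
20–29: 5600 * 0.971 = 5438
30–39: 7900 * 0.974 = 7695
40+: 7900 * 0.953 + 2100 * 0.412 = 7529 + 865 = 8394
Net migration: 40+ − 510 → 7884
Population now: 0–9=5736, 10–19=5130, 20–29=5438, 30–39=7695, 40+=7884
[period 2]
Births: 5438 * 0.492 = 2675, 7695 * 0.234 = 1801 ⇒ total 4476
10–19: 5736 * 0.968 = 5552
20–29: 5130 * 0.971 = 4981
30–39: 5438 * 0.974 = 5297
40+: 7695 * 0.953 + 7884 * 0.412 = 7333 + 3248 = 10581
Net migration: 40+ − 510 → 10071
Population now: 0–9=4476, 10–19=5552, 20–29=4981, 30–39=5297, 40+=10071
Total after period 2: 4476 + 5552 + 4981 + 5297 + 10071 = 30377

30377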